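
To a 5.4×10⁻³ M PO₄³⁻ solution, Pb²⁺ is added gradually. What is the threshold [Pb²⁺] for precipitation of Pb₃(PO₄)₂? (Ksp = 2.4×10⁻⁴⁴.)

Each salt precipitates once Q = Ksp for that salt.
Pb₃(PO₄)₂(s) ⇌ 3 Pb²⁺(aq) + 2 PO₄³⁻(aq)
Ksp = [Pb²⁺]^3[PO₄³⁻]^2 = [Pb²⁺]^3(5.4×10⁻³)^2
[Pb²⁺]^3 = 2.4×10⁻⁴⁴ / (5.4×10⁻³)^2 = 8.2×10⁻⁴⁰
[Pb²⁺] = 9.4×10⁻¹⁴ M

9.4×10⁻¹⁴ M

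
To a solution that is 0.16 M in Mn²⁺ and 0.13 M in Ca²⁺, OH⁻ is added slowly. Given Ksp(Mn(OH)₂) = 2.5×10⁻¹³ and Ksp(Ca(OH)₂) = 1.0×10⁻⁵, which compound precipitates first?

Mn(OH)₂

A salt starts to precipitate once the ion product Q reaches its Ksp.
For Mn(OH)₂: [OH⁻] = (Ksp/[Mn²⁺])^(1/2) = 1.3×10⁻⁶ M
For Ca(OH)₂: [OH⁻] = (Ksp/[Ca²⁺])^(1/2) = 8.8×10⁻³ M
Mn(OH)₂ requires the lower [OH⁻], so it precipitates first.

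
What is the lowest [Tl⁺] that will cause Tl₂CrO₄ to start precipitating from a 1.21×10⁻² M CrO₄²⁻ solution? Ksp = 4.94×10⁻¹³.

6.39×10⁻⁶ M

The threshold for precipitation is Q = Ksp.
Tl₂CrO₄(s) ⇌ 2 Tl⁺(aq) + CrO₄²⁻(aq)
Ksp = [Tl⁺]^2[CrO₄²⁻] = [Tl⁺]^2(1.21×10⁻²)
[Tl⁺]^2 = 4.94×10⁻¹³ / (1.21×10⁻²) = 4.08×10⁻¹¹
[Tl⁺] = 6.39×10⁻⁶ M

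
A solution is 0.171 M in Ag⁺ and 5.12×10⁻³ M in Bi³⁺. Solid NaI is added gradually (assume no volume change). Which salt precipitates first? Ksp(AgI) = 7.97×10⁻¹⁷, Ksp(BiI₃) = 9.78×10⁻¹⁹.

AgI

Each salt precipitates once Q = Ksp for that salt.
For AgI: [I⁻] = (Ksp/[Ag⁺]) = 4.66×10⁻¹⁶ M
For BiI₃: [I⁻] = (Ksp/[Bi³⁺])^(1/3) = 5.76×10⁻⁶ M
The smaller threshold [I⁻] is reached first, so AgI precipitates first.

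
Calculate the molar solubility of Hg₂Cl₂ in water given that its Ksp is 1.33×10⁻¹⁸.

Hg₂Cl₂(s) ⇌ Hg₂²⁺(aq) + 2 Cl⁻(aq)
With molar solubility s: [Hg₂²⁺] = s, [Cl⁻] = 2s.
Ksp = [Hg₂²⁺][Cl⁻]^2 = s · (2s)^2 = 4s^3
4s^3 = 1.33×10⁻¹⁸  ⇒  s^3 = 3.33×10⁻¹⁹
Taking the 3rd root, s = 6.93×10⁻⁷ M.

6.93×10⁻⁷ M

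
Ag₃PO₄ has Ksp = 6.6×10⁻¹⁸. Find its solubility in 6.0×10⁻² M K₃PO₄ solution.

Ag₃PO₄(s) ⇌ 3 Ag⁺(aq) + PO₄³⁻(aq)
The solution already contains PO₄³⁻ at 6.0×10⁻² M. Let s be the molar solubility of Ag₃PO₄.
[PO₄³⁻] ≈ 6.0×10⁻² M (common ion dominates); [Ag⁺] = 3s.
Ksp = [Ag⁺]^3[PO₄³⁻] = (3s)^3(6.0×10⁻²)
(3s)^3 = 6.6×10⁻¹⁸ / (6.0×10⁻²) = 1.1×10⁻¹⁶
s = 1.6×10⁻⁶ M

1.6×10⁻⁶ M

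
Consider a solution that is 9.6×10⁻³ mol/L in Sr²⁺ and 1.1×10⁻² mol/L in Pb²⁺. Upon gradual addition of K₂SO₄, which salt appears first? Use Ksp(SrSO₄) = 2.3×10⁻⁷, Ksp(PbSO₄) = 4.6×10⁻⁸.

Each salt precipitates once Q = Ksp for that salt.
For SrSO₄: [SO₄²⁻] = (Ksp/[Sr²⁺]) = 2.4×10⁻⁵ mol/L
For PbSO₄: [SO₄²⁻] = (Ksp/[Pb²⁺]) = 4.2×10⁻⁶ mol/L
Since PbSO₄ needs less SO₄²⁻ to reach saturation, it precipitates first.

PbSO₄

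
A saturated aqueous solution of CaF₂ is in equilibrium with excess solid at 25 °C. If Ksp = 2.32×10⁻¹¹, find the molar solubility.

CaF₂(s) ⇌ Ca²⁺(aq) + 2 F⁻(aq)
For each mole of CaF₂ that dissolves per liter, [Ca²⁺] = s and [F⁻] = 2s; let s denote this solubility.
Ksp = [Ca²⁺][F⁻]^2 = s · (2s)^2 = 4s^3
4s^3 = 2.32×10⁻¹¹  ⇒  s^3 = 5.80×10⁻¹²
Taking the 3rd root, s = 1.80×10⁻⁴ mol/L.

1.80×10⁻⁴ M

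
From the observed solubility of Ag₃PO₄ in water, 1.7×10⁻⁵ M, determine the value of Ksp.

Ksp = 2.3×10⁻¹⁸

Ag₃PO₄(s) ⇌ 3 Ag⁺(aq) + PO₄³⁻(aq)
If s mol/L of Ag₃PO₄ dissolves, [Ag⁺] = 3s and [PO₄³⁻] = s.
Ksp = [Ag⁺]^3[PO₄³⁻] = (3s)^3 · s = 27s^4
Ksp = 27 × (1.7×10⁻⁵)^4 = 2.3×10⁻¹⁸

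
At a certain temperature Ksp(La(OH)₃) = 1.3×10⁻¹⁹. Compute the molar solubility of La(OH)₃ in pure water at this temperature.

8.3×10⁻⁶ M

La(OH)₃(s) ⇌ La³⁺(aq) + 3 OH⁻(aq)
For each mole of La(OH)₃ that dissolves per liter, [La³⁺] = s and [OH⁻] = 3s; let s denote this solubility.
Ksp = [La³⁺][OH⁻]^3 = s · (3s)^3 = 27s^4
27s^4 = 1.3×10⁻¹⁹  ⇒  s^4 = 4.8×10⁻²¹
Taking the 4th root, s = 8.3×10⁻⁶ M.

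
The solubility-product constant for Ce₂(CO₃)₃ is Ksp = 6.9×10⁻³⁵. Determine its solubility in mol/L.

5.8×10⁻⁸ M

Ce₂(CO₃)₃(s) ⇌ 2 Ce³⁺(aq) + 3 CO₃²⁻(aq)
Let s be the molar solubility. Then [Ce³⁺] = 2s and [CO₃²⁻] = 3s.
Ksp = [Ce³⁺]^2[CO₃²⁻]^3 = (2s)^2 · (3s)^3 = 108s^5
108s^5 = 6.9×10⁻³⁵  ⇒  s^5 = 6.4×10⁻³⁷
s = 5.8×10⁻⁸ mol L⁻¹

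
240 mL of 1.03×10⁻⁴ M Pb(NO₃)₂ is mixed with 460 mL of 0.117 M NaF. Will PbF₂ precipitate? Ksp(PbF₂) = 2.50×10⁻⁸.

Total volume after mixing = 240 + 460 = 700 mL.
[Pb²⁺] = (1.03×10⁻⁴)(240)/700 = 3.53×10⁻⁵ M
[F⁻] = (0.117)(460)/700 = 7.69×10⁻² M
Q = [Pb²⁺][F⁻]^2 = 2.09×10⁻⁷
Q = 2.09×10⁻⁷ > Ksp = 2.50×10⁻⁸, so the solution is supersaturated and PbF₂ precipitates.

Yes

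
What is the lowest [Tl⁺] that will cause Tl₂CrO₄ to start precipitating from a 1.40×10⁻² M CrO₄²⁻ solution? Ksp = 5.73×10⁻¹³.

A salt starts to precipitate once the ion product Q reaches its Ksp.
Tl₂CrO₄(s) ⇌ 2 Tl⁺(aq) + CrO₄²⁻(aq)
Ksp = [Tl⁺]^2[CrO₄²⁻] = [Tl⁺]^2(1.40×10⁻²)
[Tl⁺]^2 = 5.73×10⁻¹³ / (1.40×10⁻²) = 4.09×10⁻¹¹
[Tl⁺] = 6.40×10⁻⁶ M

6.40×10⁻⁶ M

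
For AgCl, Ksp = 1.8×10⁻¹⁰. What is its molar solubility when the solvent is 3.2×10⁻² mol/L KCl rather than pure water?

AgCl(s) ⇌ Ag⁺(aq) + Cl⁻(aq)
With Cl⁻ already at 3.2×10⁻² mol/L and s small, take [Cl⁻] ≈ 3.2×10⁻² mol/L and [Ag⁺] = s.
Ksp = [Ag⁺][Cl⁻] = s(3.2×10⁻²)
s = 1.8×10⁻¹⁰ / (3.2×10⁻²) = 5.6×10⁻⁹
s = 5.6×10⁻⁹ mol/L

5.6×10⁻⁹ M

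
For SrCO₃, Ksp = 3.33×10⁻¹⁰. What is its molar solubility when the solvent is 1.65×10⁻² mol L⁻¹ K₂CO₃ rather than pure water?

2.02×10⁻⁸ M

SrCO₃(s) ⇌ Sr²⁺(aq) + CO₃²⁻(aq)
The solution already contains CO₃²⁻ at 1.65×10⁻² mol L⁻¹. Let s be the molar solubility of SrCO₃.
[CO₃²⁻] ≈ 1.65×10⁻² mol L⁻¹ (common ion dominates); [Sr²⁺] = s.
Ksp = [Sr²⁺][CO₃²⁻] = s(1.65×10⁻²)
s = 3.33×10⁻¹⁰ / (1.65×10⁻²) = 2.02×10⁻⁸
s = 2.02×10⁻⁸ mol L⁻¹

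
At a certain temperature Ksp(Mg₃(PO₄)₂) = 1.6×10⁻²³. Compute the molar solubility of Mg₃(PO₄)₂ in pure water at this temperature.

1.1×10⁻⁵ M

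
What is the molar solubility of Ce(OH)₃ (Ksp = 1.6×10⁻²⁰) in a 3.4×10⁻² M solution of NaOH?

Ce(OH)₃(s) ⇌ Ce³⁺(aq) + 3 OH⁻(aq)
Let s be the solubility of Ce(OH)₃ here. The common ion gives [OH⁻] ≈ 3.4×10⁻² M, and [Ce³⁺] = s.
Ksp = [Ce³⁺][OH⁻]^3 = s(3.4×10⁻²)^3
s = 1.6×10⁻²⁰ / (3.4×10⁻²)^3 = 4.1×10⁻¹⁶
s = 4.1×10⁻¹⁶ M

4.1×10⁻¹⁶ M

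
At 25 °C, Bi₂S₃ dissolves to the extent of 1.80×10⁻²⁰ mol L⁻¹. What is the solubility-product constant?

Bi₂S₃(s) ⇌ 2 Bi³⁺(aq) + 3 S²⁻(aq)
Call the molar solubility s, so that [Bi³⁺] = 2s and [S²⁻] = 3s.
Ksp = [Bi³⁺]^2[S²⁻]^3 = (2s)^2 · (3s)^3 = 108s^5
Ksp = 108 × (1.80×10⁻²⁰)^5 = 2.04×10⁻⁹⁷

Ksp = 2.04×10⁻⁹⁷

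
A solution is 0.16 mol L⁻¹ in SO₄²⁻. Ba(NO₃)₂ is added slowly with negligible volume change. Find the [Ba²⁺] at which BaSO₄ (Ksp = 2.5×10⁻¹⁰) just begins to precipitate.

Precipitation begins when Q = Ksp.
BaSO₄(s) ⇌ Ba²⁺(aq) + SO₄²⁻(aq)
Ksp = [Ba²⁺][SO₄²⁻] = [Ba²⁺](0.16)
[Ba²⁺] = 2.5×10⁻¹⁰ / (0.16) = 1.6×10⁻⁹
[Ba²⁺] = 1.6×10⁻⁹ mol L⁻¹

1.6×10⁻⁹ M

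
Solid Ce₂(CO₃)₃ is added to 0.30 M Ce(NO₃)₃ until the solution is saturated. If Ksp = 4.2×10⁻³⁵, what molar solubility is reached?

Ce₂(CO₃)₃(s) ⇌ 2 Ce³⁺(aq) + 3 CO₃²⁻(aq)
With Ce³⁺ already at 0.30 M and s small, take [Ce³⁺] ≈ 0.30 M and [CO₃²⁻] = 3s.
Ksp = [Ce³⁺]^2[CO₃²⁻]^3 = (0.30)^2(3s)^3
(3s)^3 = 4.2×10⁻³⁵ / (0.30)^2 = 4.7×10⁻³⁴
s = 2.6×10⁻¹² M

2.6×10⁻¹² M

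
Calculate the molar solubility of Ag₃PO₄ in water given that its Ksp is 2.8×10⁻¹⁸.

1.8×10⁻⁵ M

Ag₃PO₄(s) ⇌ 3 Ag⁺(aq) + PO₄³⁻(aq)
If s mol/L of Ag₃PO₄ dissolves, [Ag⁺] = 3s and [PO₄³⁻] = s.
Ksp = [Ag⁺]^3[PO₄³⁻] = (3s)^3 · s = 27s^4
27s^4 = 2.8×10⁻¹⁸  ⇒  s^4 = 1.0×10⁻¹⁹
s = (1.0×10⁻¹⁹)^(1/4) = 1.8×10⁻⁵ mol L⁻¹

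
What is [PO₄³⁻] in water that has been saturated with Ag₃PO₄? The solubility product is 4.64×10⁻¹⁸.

Ag₃PO₄(s) ⇌ 3 Ag⁺(aq) + PO₄³⁻(aq)
Call the molar solubility s, so that [Ag⁺] = 3s and [PO₄³⁻] = s.
Ksp = [Ag⁺]^3[PO₄³⁻] = (3s)^3 · s = 27s^4 = 4.64×10⁻¹⁸
s = 2.04×10⁻⁵ mol/L
[PO₄³⁻] = s = 2.04×10⁻⁵ mol/L

2.04×10⁻⁵ M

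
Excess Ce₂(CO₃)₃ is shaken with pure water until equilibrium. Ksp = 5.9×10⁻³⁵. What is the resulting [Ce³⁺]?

Ce₂(CO₃)₃(s) ⇌ 2 Ce³⁺(aq) + 3 CO₃²⁻(aq)
If s mol/L of Ce₂(CO₃)₃ dissolves, [Ce³⁺] = 2s and [CO₃²⁻] = 3s.
Ksp = [Ce³⁺]^2[CO₃²⁻]^3 = (2s)^2 · (3s)^3 = 108s^5 = 5.9×10⁻³⁵
s = 5.6×10⁻⁸ mol L⁻¹
[Ce³⁺] = 2s = 1.1×10⁻⁷ mol L⁻¹

1.1×10⁻⁷ M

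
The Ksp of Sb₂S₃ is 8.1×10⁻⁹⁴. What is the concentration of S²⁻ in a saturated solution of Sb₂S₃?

2.8×10⁻¹⁹ M

Sb₂S₃(s) ⇌ 2 Sb³⁺(aq) + 3 S²⁻(aq)
Let s be the molar solubility. Then [Sb³⁺] = 2s and [S²⁻] = 3s.
Ksp = [Sb³⁺]^2[S²⁻]^3 = (2s)^2 · (3s)^3 = 108s^5 = 8.1×10⁻⁹⁴
s = 9.4×10⁻²⁰ mol L⁻¹
[S²⁻] = 3s = 2.8×10⁻¹⁹ mol L⁻¹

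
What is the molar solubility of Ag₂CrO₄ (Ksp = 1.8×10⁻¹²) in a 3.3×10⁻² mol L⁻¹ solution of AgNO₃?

1.7×10⁻⁹ M

Ag₂CrO₄(s) ⇌ 2 Ag⁺(aq) + CrO₄²⁻(aq)
The solution already contains Ag⁺ at 3.3×10⁻² mol L⁻¹. Let s be the molar solubility of Ag₂CrO₄.
[Ag⁺] ≈ 3.3×10⁻² mol L⁻¹ (common ion dominates); [CrO₄²⁻] = s.
Ksp = [Ag⁺]^2[CrO₄²⁻] = (3.3×10⁻²)^2s
s = 1.8×10⁻¹² / (3.3×10⁻²)^2 = 1.7×10⁻⁹
s = 1.7×10⁻⁹ mol L⁻¹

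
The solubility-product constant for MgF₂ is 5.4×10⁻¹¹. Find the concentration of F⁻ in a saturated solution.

4.8×10⁻⁴ M

MgF₂(s) ⇌ Mg²⁺(aq) + 2 F⁻(aq)
Call the molar solubility s, so that [Mg²⁺] = s and [F⁻] = 2s.
Ksp = [Mg²⁺][F⁻]^2 = s · (2s)^2 = 4s^3 = 5.4×10⁻¹¹
s = 2.4×10⁻⁴ mol L⁻¹
[F⁻] = 2s = 4.8×10⁻⁴ mol L⁻¹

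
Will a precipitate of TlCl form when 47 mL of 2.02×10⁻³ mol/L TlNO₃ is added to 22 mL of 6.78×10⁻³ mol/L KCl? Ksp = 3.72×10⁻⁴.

After mixing, V = 47 mL + 22 mL = 69 mL.
[Tl⁺] = (2.02×10⁻³)(47)/69 = 1.38×10⁻³ mol/L
[Cl⁻] = (6.78×10⁻³)(22)/69 = 2.16×10⁻³ mol/L
Q = [Tl⁺][Cl⁻] = 2.97×10⁻⁶
Q < Ksp (2.97×10⁻⁶ vs 3.72×10⁻⁴); the solution remains unsaturated and no precipitate forms.

No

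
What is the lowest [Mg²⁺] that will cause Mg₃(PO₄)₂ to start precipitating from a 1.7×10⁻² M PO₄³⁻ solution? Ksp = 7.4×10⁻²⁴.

2.9×10⁻⁷ M

The threshold for precipitation is Q = Ksp.
Mg₃(PO₄)₂(s) ⇌ 3 Mg²⁺(aq) + 2 PO₄³⁻(aq)
Ksp = [Mg²⁺]^3[PO₄³⁻]^2 = [Mg²⁺]^3(1.7×10⁻²)^2
[Mg²⁺]^3 = 7.4×10⁻²⁴ / (1.7×10⁻²)^2 = 2.6×10⁻²⁰
[Mg²⁺] = 2.9×10⁻⁷ M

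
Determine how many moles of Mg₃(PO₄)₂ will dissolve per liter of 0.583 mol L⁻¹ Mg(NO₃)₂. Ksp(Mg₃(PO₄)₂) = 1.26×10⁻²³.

3.99×10⁻¹² M

Mg₃(PO₄)₂(s) ⇌ 3 Mg²⁺(aq) + 2 PO₄³⁻(aq)
With Mg²⁺ already at 0.583 mol L⁻¹ and s small, take [Mg²⁺] ≈ 0.583 mol L⁻¹ and [PO₄³⁻] = 2s.
Ksp = [Mg²⁺]^3[PO₄³⁻]^2 = (0.583)^3(2s)^2
(2s)^2 = 1.26×10⁻²³ / (0.583)^3 = 6.36×10⁻²³
s = 3.99×10⁻¹² mol L⁻¹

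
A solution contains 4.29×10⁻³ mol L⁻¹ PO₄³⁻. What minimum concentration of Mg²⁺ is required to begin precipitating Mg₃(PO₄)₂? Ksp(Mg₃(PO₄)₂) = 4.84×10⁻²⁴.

6.41×10⁻⁷ M

A salt starts to precipitate once the ion product Q reaches its Ksp.
Mg₃(PO₄)₂(s) ⇌ 3 Mg²⁺(aq) + 2 PO₄³⁻(aq)
Ksp = [Mg²⁺]^3[PO₄³⁻]^2 = [Mg²⁺]^3(4.29×10⁻³)^2
[Mg²⁺]^3 = 4.84×10⁻²⁴ / (4.29×10⁻³)^2 = 2.63×10⁻¹⁹
[Mg²⁺] = 6.41×10⁻⁷ mol L⁻¹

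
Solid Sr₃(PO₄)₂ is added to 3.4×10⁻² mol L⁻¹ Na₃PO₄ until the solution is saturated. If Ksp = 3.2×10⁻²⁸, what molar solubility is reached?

Sr₃(PO₄)₂(s) ⇌ 3 Sr²⁺(aq) + 2 PO₄³⁻(aq)
PO₄³⁻ is already present at 3.4×10⁻² mol L⁻¹. If s mol/L of Sr₃(PO₄)₂ dissolves, [Sr²⁺] = 3s while [PO₄³⁻] ≈ 3.4×10⁻² mol L⁻¹.
Ksp = [Sr²⁺]^3[PO₄³⁻]^2 = (3s)^3(3.4×10⁻²)^2
(3s)^3 = 3.2×10⁻²⁸ / (3.4×10⁻²)^2 = 2.8×10⁻²⁵
s = 2.2×10⁻⁹ mol L⁻¹

2.2×10⁻⁹ M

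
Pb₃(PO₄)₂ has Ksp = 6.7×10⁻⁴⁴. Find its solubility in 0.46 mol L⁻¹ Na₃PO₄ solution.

Pb₃(PO₄)₂(s) ⇌ 3 Pb²⁺(aq) + 2 PO₄³⁻(aq)
The solution already contains PO₄³⁻ at 0.46 mol L⁻¹. Let s be the molar solubility of Pb₃(PO₄)₂.
[PO₄³⁻] ≈ 0.46 mol L⁻¹ (common ion dominates); [Pb²⁺] = 3s.
Ksp = [Pb²⁺]^3[PO₄³⁻]^2 = (3s)^3(0.46)^2
(3s)^3 = 6.7×10⁻⁴⁴ / (0.46)^2 = 3.2×10⁻⁴³
s = 2.3×10⁻¹⁵ mol L⁻¹

2.3×10⁻¹⁵ M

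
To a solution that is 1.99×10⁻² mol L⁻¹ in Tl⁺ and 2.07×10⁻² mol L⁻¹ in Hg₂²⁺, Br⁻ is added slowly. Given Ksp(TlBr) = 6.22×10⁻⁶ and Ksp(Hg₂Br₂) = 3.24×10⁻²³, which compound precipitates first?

The threshold for precipitation is Q = Ksp.
For TlBr: [Br⁻] = (Ksp/[Tl⁺]) = 3.13×10⁻⁴ mol L⁻¹
For Hg₂Br₂: [Br⁻] = (Ksp/[Hg₂²⁺])^(1/2) = 3.96×10⁻¹¹ mol L⁻¹
Hg₂Br₂ requires the lower [Br⁻], so it precipitates first.

Hg₂Br₂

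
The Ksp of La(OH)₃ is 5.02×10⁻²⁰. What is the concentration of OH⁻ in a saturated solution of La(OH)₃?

La(OH)₃(s) ⇌ La³⁺(aq) + 3 OH⁻(aq)
With molar solubility s: [La³⁺] = s, [OH⁻] = 3s.
Ksp = [La³⁺][OH⁻]^3 = s · (3s)^3 = 27s^4 = 5.02×10⁻²⁰
s = 6.57×10⁻⁶ M
[OH⁻] = 3s = 1.97×10⁻⁵ M

1.97×10⁻⁵ M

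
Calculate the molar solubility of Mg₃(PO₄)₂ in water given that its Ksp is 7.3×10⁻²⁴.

Mg₃(PO₄)₂(s) ⇌ 3 Mg²⁺(aq) + 2 PO₄³⁻(aq)
With molar solubility s: [Mg²⁺] = 3s, [PO₄³⁻] = 2s.
Ksp = [Mg²⁺]^3[PO₄³⁻]^2 = (3s)^3 · (2s)^2 = 108s^5
108s^5 = 7.3×10⁻²⁴  ⇒  s^5 = 6.8×10⁻²⁶
Taking the 5th root, s = 9.2×10⁻⁶ M.

9.2×10⁻⁶ M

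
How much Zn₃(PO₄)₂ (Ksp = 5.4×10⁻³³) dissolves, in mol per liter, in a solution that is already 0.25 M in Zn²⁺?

Zn₃(PO₄)₂(s) ⇌ 3 Zn²⁺(aq) + 2 PO₄³⁻(aq)
Let s be the solubility of Zn₃(PO₄)₂ here. The common ion gives [Zn²⁺] ≈ 0.25 M, and [PO₄³⁻] = 2s.
Ksp = [Zn²⁺]^3[PO₄³⁻]^2 = (0.25)^3(2s)^2
(2s)^2 = 5.4×10⁻³³ / (0.25)^3 = 3.5×10⁻³¹
s = 2.9×10⁻¹⁶ M

2.9×10⁻¹⁶ M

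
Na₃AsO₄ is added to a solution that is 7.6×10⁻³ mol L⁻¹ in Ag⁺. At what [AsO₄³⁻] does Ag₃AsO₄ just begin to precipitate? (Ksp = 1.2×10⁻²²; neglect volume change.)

2.7×10⁻¹⁶ M

Precipitation begins when Q = Ksp.
Ag₃AsO₄(s) ⇌ 3 Ag⁺(aq) + AsO₄³⁻(aq)
Ksp = [Ag⁺]^3[AsO₄³⁻] = [AsO₄³⁻](7.6×10⁻³)^3
[AsO₄³⁻] = 1.2×10⁻²² / (7.6×10⁻³)^3 = 2.7×10⁻¹⁶
[AsO₄³⁻] = 2.7×10⁻¹⁶ mol L⁻¹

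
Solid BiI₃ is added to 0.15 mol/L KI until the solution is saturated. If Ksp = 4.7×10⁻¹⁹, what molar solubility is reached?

1.4×10⁻¹⁶ M

BiI₃(s) ⇌ Bi³⁺(aq) + 3 I⁻(aq)
With I⁻ already at 0.15 mol/L and s small, take [I⁻] ≈ 0.15 mol/L and [Bi³⁺] = s.
Ksp = [Bi³⁺][I⁻]^3 = s(0.15)^3
s = 4.7×10⁻¹⁹ / (0.15)^3 = 1.4×10⁻¹⁶
s = 1.4×10⁻¹⁶ mol/L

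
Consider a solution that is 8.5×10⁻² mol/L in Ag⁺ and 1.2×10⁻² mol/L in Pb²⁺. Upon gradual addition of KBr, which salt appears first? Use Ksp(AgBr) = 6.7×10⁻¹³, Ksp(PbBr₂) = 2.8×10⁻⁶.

Precipitation of each salt begins when its ion product equals Ksp.
For AgBr: [Br⁻] = (Ksp/[Ag⁺]) = 7.9×10⁻¹² mol/L
For PbBr₂: [Br⁻] = (Ksp/[Pb²⁺])^(1/2) = 1.5×10⁻² mol/L
AgBr requires the lower [Br⁻], so it precipitates first.

AgBr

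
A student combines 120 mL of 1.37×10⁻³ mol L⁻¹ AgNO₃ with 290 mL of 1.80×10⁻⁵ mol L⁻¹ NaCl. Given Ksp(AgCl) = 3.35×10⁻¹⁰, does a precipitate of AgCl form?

Yes

After mixing, V = 120 mL + 290 mL = 410 mL.
[Ag⁺] = (1.37×10⁻³)(120)/410 = 4.01×10⁻⁴ mol L⁻¹
[Cl⁻] = (1.80×10⁻⁵)(290)/410 = 1.27×10⁻⁵ mol L⁻¹
Q = [Ag⁺][Cl⁻] = 5.11×10⁻⁹
Because Q > Ksp (5.11×10⁻⁹ vs 3.35×10⁻¹⁰), a precipitate of AgCl forms.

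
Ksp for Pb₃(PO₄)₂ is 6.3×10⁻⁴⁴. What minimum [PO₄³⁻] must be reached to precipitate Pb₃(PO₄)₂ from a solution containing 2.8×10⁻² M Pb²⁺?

5.4×10⁻²⁰ M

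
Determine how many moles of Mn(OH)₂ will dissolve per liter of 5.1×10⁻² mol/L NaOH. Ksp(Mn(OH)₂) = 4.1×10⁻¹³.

Mn(OH)₂(s) ⇌ Mn²⁺(aq) + 2 OH⁻(aq)
With OH⁻ already at 5.1×10⁻² mol/L and s small, take [OH⁻] ≈ 5.1×10⁻² mol/L and [Mn²⁺] = s.
Ksp = [Mn²⁺][OH⁻]^2 = s(5.1×10⁻²)^2
s = 4.1×10⁻¹³ / (5.1×10⁻²)^2 = 1.6×10⁻¹⁰
s = 1.6×10⁻¹⁰ mol/L

1.6×10⁻¹⁰ M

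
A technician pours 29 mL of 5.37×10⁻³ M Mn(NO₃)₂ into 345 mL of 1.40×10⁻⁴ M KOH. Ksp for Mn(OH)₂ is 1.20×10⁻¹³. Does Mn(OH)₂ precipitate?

Yes

After mixing, V = 29 mL + 345 mL = 374 mL.
[Mn²⁺] = (5.37×10⁻³)(29)/374 = 4.16×10⁻⁴ M
[OH⁻] = (1.40×10⁻⁴)(345)/374 = 1.29×10⁻⁴ M
Q = [Mn²⁺][OH⁻]^2 = 6.94×10⁻¹²
Q = 6.94×10⁻¹² > Ksp = 1.20×10⁻¹³, so the solution is supersaturated and Mn(OH)₂ precipitates.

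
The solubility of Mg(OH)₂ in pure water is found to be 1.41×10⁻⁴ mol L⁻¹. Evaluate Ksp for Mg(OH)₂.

Mg(OH)₂(s) ⇌ Mg²⁺(aq) + 2 OH⁻(aq)
With molar solubility s: [Mg²⁺] = s, [OH⁻] = 2s.
Ksp = [Mg²⁺][OH⁻]^2 = s · (2s)^2 = 4s^3
Ksp = 4 × (1.41×10⁻⁴)^3 = 1.12×10⁻¹¹

Ksp = 1.12×10⁻¹¹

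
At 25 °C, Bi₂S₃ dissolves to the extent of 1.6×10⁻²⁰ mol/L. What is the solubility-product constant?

Ksp = 1.1×10⁻⁹⁷

Bi₂S₃(s) ⇌ 2 Bi³⁺(aq) + 3 S²⁻(aq)
For each mole of Bi₂S₃ that dissolves per liter, [Bi³⁺] = 2s and [S²⁻] = 3s; let s denote this solubility.
Ksp = [Bi³⁺]^2[S²⁻]^3 = (2s)^2 · (3s)^3 = 108s^5
Ksp = 108 × (1.6×10⁻²⁰)^5 = 1.1×10⁻⁹⁷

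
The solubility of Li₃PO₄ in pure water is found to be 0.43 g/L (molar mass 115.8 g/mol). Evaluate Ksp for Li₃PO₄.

Ksp = 5.1×10⁻⁹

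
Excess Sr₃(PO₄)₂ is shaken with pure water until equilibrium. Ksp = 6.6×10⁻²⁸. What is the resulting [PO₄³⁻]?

2.9×10⁻⁶ M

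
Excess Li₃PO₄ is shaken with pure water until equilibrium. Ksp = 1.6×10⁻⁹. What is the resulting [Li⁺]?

Li₃PO₄(s) ⇌ 3 Li⁺(aq) + PO₄³⁻(aq)
Call the molar solubility s, so that [Li⁺] = 3s and [PO₄³⁻] = s.
Ksp = [Li⁺]^3[PO₄³⁻] = (3s)^3 · s = 27s^4 = 1.6×10⁻⁹
s = 2.8×10⁻³ M
[Li⁺] = 3s = 8.3×10⁻³ M

8.3×10⁻³ M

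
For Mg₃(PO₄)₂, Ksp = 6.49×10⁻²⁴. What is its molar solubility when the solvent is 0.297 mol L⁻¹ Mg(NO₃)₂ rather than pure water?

7.87×10⁻¹² M

Mg₃(PO₄)₂(s) ⇌ 3 Mg²⁺(aq) + 2 PO₄³⁻(aq)
The solution already contains Mg²⁺ at 0.297 mol L⁻¹. Let s be the molar solubility of Mg₃(PO₄)₂.
[Mg²⁺] ≈ 0.297 mol L⁻¹ (common ion dominates); [PO₄³⁻] = 2s.
Ksp = [Mg²⁺]^3[PO₄³⁻]^2 = (0.297)^3(2s)^2
(2s)^2 = 6.49×10⁻²⁴ / (0.297)^3 = 2.48×10⁻²²
s = 7.87×10⁻¹² mol L⁻¹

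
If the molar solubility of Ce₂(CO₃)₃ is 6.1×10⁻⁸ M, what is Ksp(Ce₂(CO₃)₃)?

Ce₂(CO₃)₃(s) ⇌ 2 Ce³⁺(aq) + 3 CO₃²⁻(aq)
If s mol/L of Ce₂(CO₃)₃ dissolves, [Ce³⁺] = 2s and [CO₃²⁻] = 3s.
Ksp = [Ce³⁺]^2[CO₃²⁻]^3 = (2s)^2 · (3s)^3 = 108s^5
Ksp = 108 × (6.1×10⁻⁸)^5 = 9.1×10⁻³⁵

Ksp = 9.1×10⁻³⁵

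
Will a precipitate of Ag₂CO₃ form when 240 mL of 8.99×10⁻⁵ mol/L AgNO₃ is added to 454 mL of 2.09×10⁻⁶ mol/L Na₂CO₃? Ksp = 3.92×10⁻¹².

After mixing, V = 240 mL + 454 mL = 694 mL.
[Ag⁺] = (8.99×10⁻⁵)(240)/694 = 3.11×10⁻⁵ mol/L
[CO₃²⁻] = (2.09×10⁻⁶)(454)/694 = 1.37×10⁻⁶ mol/L
Q = [Ag⁺]^2[CO₃²⁻] = 1.32×10⁻¹⁵
Q = 1.32×10⁻¹⁵ < Ksp = 3.92×10⁻¹², so the solution is unsaturated and no precipitate forms.

No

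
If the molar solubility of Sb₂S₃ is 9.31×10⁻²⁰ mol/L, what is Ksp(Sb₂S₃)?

Ksp = 7.55×10⁻⁹⁴

Sb₂S₃(s) ⇌ 2 Sb³⁺(aq) + 3 S²⁻(aq)
For each mole of Sb₂S₃ that dissolves per liter, [Sb³⁺] = 2s and [S²⁻] = 3s; let s denote this solubility.
Ksp = [Sb³⁺]^2[S²⁻]^3 = (2s)^2 · (3s)^3 = 108s^5
Ksp = 108 × (9.31×10⁻²⁰)^5 = 7.55×10⁻⁹⁴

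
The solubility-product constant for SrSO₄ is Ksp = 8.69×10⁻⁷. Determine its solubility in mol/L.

9.32×10⁻⁴ M

SrSO₄(s) ⇌ Sr²⁺(aq) + SO₄²⁻(aq)
With molar solubility s: [Sr²⁺] = s, [SO₄²⁻] = s.
Ksp = [Sr²⁺][SO₄²⁻] = s · s = s^2
s^2 = 8.69×10⁻⁷
s = (8.69×10⁻⁷)^(1/2) = 9.32×10⁻⁴ mol L⁻¹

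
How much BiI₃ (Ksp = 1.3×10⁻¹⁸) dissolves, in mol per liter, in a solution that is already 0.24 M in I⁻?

9.4×10⁻¹⁷ M

BiI₃(s) ⇌ Bi³⁺(aq) + 3 I⁻(aq)
I⁻ is already present at 0.24 M. If s mol/L of BiI₃ dissolves, [Bi³⁺] = s while [I⁻] ≈ 0.24 M.
Ksp = [Bi³⁺][I⁻]^3 = s(0.24)^3
s = 1.3×10⁻¹⁸ / (0.24)^3 = 9.4×10⁻¹⁷
s = 9.4×10⁻¹⁷ M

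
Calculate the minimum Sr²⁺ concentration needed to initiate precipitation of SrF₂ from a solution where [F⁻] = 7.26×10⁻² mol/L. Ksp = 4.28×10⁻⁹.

8.12×10⁻⁷ M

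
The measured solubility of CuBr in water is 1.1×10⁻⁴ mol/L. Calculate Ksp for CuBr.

CuBr(s) ⇌ Cu⁺(aq) + Br⁻(aq)
For each mole of CuBr that dissolves per liter, [Cu⁺] = s and [Br⁻] = s; let s denote this solubility.
Ksp = [Cu⁺][Br⁻] = s · s = s^2
Ksp = (1.1×10⁻⁴)^2 = 1.2×10⁻⁸

Ksp = 1.2×10⁻⁸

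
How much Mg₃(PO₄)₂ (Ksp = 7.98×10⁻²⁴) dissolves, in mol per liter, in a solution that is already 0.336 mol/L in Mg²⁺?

7.25×10⁻¹² M

Mg₃(PO₄)₂(s) ⇌ 3 Mg²⁺(aq) + 2 PO₄³⁻(aq)
Let s be the solubility of Mg₃(PO₄)₂ here. The common ion gives [Mg²⁺] ≈ 0.336 mol/L, and [PO₄³⁻] = 2s.
Ksp = [Mg²⁺]^3[PO₄³⁻]^2 = (0.336)^3(2s)^2
(2s)^2 = 7.98×10⁻²⁴ / (0.336)^3 = 2.10×10⁻²²
s = 7.25×10⁻¹² mol/L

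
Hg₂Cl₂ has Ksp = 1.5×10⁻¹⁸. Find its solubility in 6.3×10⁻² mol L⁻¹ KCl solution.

Hg₂Cl₂(s) ⇌ Hg₂²⁺(aq) + 2 Cl⁻(aq)
Cl⁻ is already present at 6.3×10⁻² mol L⁻¹. If s mol/L of Hg₂Cl₂ dissolves, [Hg₂²⁺] = s while [Cl⁻] ≈ 6.3×10⁻² mol L⁻¹.
Ksp = [Hg₂²⁺][Cl⁻]^2 = s(6.3×10⁻²)^2
s = 1.5×10⁻¹⁸ / (6.3×10⁻²)^2 = 3.8×10⁻¹⁶
s = 3.8×10⁻¹⁶ mol L⁻¹

3.8×10⁻¹⁶ M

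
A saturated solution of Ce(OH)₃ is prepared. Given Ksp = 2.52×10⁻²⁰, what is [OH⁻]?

1.66×10⁻⁵ M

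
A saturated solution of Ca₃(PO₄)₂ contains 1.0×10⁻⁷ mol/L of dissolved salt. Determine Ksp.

Ksp = 1.1×10⁻³³

Ca₃(PO₄)₂(s) ⇌ 3 Ca²⁺(aq) + 2 PO₄³⁻(aq)
Let s be the molar solubility. Then [Ca²⁺] = 3s and [PO₄³⁻] = 2s.
Ksp = [Ca²⁺]^3[PO₄³⁻]^2 = (3s)^3 · (2s)^2 = 108s^5
Ksp = 108 × (1.0×10⁻⁷)^5 = 1.1×10⁻³³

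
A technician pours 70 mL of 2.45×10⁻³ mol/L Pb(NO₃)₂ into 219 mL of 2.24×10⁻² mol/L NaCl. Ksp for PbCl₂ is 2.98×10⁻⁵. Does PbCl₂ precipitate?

After mixing, V = 70 mL + 219 mL = 289 mL.
[Pb²⁺] = (2.45×10⁻³)(70)/289 = 5.93×10⁻⁴ mol/L
[Cl⁻] = (2.24×10⁻²)(219)/289 = 1.70×10⁻² mol/L
Q = [Pb²⁺][Cl⁻]^2 = 1.71×10⁻⁷
Q < Ksp (1.71×10⁻⁷ vs 2.98×10⁻⁵); the solution remains unsaturated and no precipitate forms.

No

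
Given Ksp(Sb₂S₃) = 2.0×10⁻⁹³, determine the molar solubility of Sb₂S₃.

Sb₂S₃(s) ⇌ 2 Sb³⁺(aq) + 3 S²⁻(aq)
For each mole of Sb₂S₃ that dissolves per liter, [Sb³⁺] = 2s and [S²⁻] = 3s; let s denote this solubility.
Ksp = [Sb³⁺]^2[S²⁻]^3 = (2s)^2 · (3s)^3 = 108s^5
108s^5 = 2.0×10⁻⁹³  ⇒  s^5 = 1.9×10⁻⁹⁵
s = (1.9×10⁻⁹⁵)^(1/5) = 1.1×10⁻¹⁹ mol/L

1.1×10⁻¹⁹ M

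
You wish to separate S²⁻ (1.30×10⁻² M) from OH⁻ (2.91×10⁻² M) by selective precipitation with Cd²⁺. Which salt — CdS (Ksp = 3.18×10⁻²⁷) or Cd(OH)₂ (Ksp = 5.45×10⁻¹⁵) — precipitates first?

The threshold for precipitation is Q = Ksp.
For CdS: [Cd²⁺] = (Ksp/[S²⁻]) = 2.45×10⁻²⁵ M
For Cd(OH)₂: [Cd²⁺] = (Ksp/[OH⁻]^2) = 6.44×10⁻¹² M
The smaller threshold [Cd²⁺] is reached first, so CdS precipitates first.

CdS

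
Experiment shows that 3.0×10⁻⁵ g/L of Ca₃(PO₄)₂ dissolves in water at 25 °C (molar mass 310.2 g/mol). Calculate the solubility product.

Ksp = 9.1×10⁻³⁴

Convert to molarity: s = 3.0×10⁻⁵ / 310.2 = 9.671×10⁻⁸ mol/L
Ca₃(PO₄)₂(s) ⇌ 3 Ca²⁺(aq) + 2 PO₄³⁻(aq)
For each mole of Ca₃(PO₄)₂ that dissolves per liter, [Ca²⁺] = 3s and [PO₄³⁻] = 2s; let s denote this solubility.
Ksp = [Ca²⁺]^3[PO₄³⁻]^2 = (3s)^3 · (2s)^2 = 108s^5
Ksp = 108 × (9.671×10⁻⁸)^5 = 9.1×10⁻³⁴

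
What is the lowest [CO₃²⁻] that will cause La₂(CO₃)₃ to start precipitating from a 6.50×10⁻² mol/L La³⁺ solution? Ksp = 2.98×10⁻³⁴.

4.13×10⁻¹¹ M

Each salt precipitates once Q = Ksp for that salt.
La₂(CO₃)₃(s) ⇌ 2 La³⁺(aq) + 3 CO₃²⁻(aq)
Ksp = [La³⁺]^2[CO₃²⁻]^3 = [CO₃²⁻]^3(6.50×10⁻²)^2
[CO₃²⁻]^3 = 2.98×10⁻³⁴ / (6.50×10⁻²)^2 = 7.05×10⁻³²
[CO₃²⁻] = 4.13×10⁻¹¹ mol/L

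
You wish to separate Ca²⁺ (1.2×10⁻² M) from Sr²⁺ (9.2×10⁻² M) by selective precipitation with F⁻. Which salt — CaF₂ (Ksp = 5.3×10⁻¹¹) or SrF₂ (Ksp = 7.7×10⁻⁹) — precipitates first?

CaF₂

Precipitation begins when Q = Ksp.
For CaF₂: [F⁻] = (Ksp/[Ca²⁺])^(1/2) = 6.6×10⁻⁵ M
For SrF₂: [F⁻] = (Ksp/[Sr²⁺])^(1/2) = 2.9×10⁻⁴ M
Since CaF₂ needs less F⁻ to reach saturation, it precipitates first.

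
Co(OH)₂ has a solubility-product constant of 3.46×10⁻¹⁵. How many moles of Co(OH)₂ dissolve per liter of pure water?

9.53×10⁻⁶ M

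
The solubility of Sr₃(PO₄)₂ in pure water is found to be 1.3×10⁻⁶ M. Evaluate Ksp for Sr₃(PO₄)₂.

Ksp = 4.0×10⁻²⁸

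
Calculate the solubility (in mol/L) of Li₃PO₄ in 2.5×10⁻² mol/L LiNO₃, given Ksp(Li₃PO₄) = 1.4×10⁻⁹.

9.0×10⁻⁵ M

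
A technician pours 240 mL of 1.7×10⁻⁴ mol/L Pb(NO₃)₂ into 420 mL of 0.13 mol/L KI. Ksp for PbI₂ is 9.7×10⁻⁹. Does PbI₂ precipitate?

After mixing, V = 240 mL + 420 mL = 660 mL.
[Pb²⁺] = (1.7×10⁻⁴)(240)/660 = 6.2×10⁻⁵ mol/L
[I⁻] = (0.13)(420)/660 = 8.3×10⁻² mol/L
Q = [Pb²⁺][I⁻]^2 = 4.2×10⁻⁷
Q = 4.2×10⁻⁷ > Ksp = 9.7×10⁻⁹, so the solution is supersaturated and PbI₂ precipitates.

Yes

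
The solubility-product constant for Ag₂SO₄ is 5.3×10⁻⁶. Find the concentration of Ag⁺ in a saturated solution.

2.2×10⁻² M

Ag₂SO₄(s) ⇌ 2 Ag⁺(aq) + SO₄²⁻(aq)
Call the molar solubility s, so that [Ag⁺] = 2s and [SO₄²⁻] = s.
Ksp = [Ag⁺]^2[SO₄²⁻] = (2s)^2 · s = 4s^3 = 5.3×10⁻⁶
s = 1.1×10⁻² mol L⁻¹
[Ag⁺] = 2s = 2.2×10⁻² mol L⁻¹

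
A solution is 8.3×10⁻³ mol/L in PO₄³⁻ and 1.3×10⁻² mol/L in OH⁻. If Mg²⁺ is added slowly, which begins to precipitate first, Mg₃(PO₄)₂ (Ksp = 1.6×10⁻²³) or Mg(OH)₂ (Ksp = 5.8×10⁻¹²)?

Mg(OH)₂

The threshold for precipitation is Q = Ksp.
For Mg₃(PO₄)₂: [Mg²⁺] = (Ksp/[PO₄³⁻]^2)^(1/3) = 6.1×10⁻⁷ mol/L
For Mg(OH)₂: [Mg²⁺] = (Ksp/[OH⁻]^2) = 3.4×10⁻⁸ mol/L
Since Mg(OH)₂ needs less Mg²⁺ to reach saturation, it precipitates first.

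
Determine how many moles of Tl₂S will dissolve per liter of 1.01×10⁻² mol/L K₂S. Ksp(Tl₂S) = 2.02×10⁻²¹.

2.24×10⁻¹⁰ M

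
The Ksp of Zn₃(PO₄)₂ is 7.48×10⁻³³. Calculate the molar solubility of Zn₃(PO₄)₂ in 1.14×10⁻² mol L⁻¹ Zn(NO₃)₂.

Zn₃(PO₄)₂(s) ⇌ 3 Zn²⁺(aq) + 2 PO₄³⁻(aq)
With Zn²⁺ already at 1.14×10⁻² mol L⁻¹ and s small, take [Zn²⁺] ≈ 1.14×10⁻² mol L⁻¹ and [PO₄³⁻] = 2s.
Ksp = [Zn²⁺]^3[PO₄³⁻]^2 = (1.14×10⁻²)^3(2s)^2
(2s)^2 = 7.48×10⁻³³ / (1.14×10⁻²)^3 = 5.05×10⁻²⁷
s = 3.55×10⁻¹⁴ mol L⁻¹

3.55×10⁻¹⁴ M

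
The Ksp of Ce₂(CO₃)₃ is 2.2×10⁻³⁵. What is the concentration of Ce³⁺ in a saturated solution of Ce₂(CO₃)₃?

Ce₂(CO₃)₃(s) ⇌ 2 Ce³⁺(aq) + 3 CO₃²⁻(aq)
Call the molar solubility s, so that [Ce³⁺] = 2s and [CO₃²⁻] = 3s.
Ksp = [Ce³⁺]^2[CO₃²⁻]^3 = (2s)^2 · (3s)^3 = 108s^5 = 2.2×10⁻³⁵
s = 4.6×10⁻⁸ M
[Ce³⁺] = 2s = 9.2×10⁻⁸ M

9.2×10⁻⁸ M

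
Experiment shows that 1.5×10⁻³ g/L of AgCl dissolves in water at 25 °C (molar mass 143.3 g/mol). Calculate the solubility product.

Molar solubility s = (1.5×10⁻³ g/L) / (143.3 g/mol) = 1.047×10⁻⁵ mol/L
AgCl(s) ⇌ Ag⁺(aq) + Cl⁻(aq)
Let s be the molar solubility. Then [Ag⁺] = s and [Cl⁻] = s.
Ksp = [Ag⁺][Cl⁻] = s · s = s^2
Ksp = (1.047×10⁻⁵)^2 = 1.1×10⁻¹⁰

Ksp = 1.1×10⁻¹⁰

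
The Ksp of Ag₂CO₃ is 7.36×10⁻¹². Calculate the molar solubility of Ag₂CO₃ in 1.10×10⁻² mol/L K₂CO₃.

1.29×10⁻⁵ M

Ag₂CO₃(s) ⇌ 2 Ag⁺(aq) + CO₃²⁻(aq)
With CO₃²⁻ already at 1.10×10⁻² mol/L and s small, take [CO₃²⁻] ≈ 1.10×10⁻² mol/L and [Ag⁺] = 2s.
Ksp = [Ag⁺]^2[CO₃²⁻] = (2s)^2(1.10×10⁻²)
(2s)^2 = 7.36×10⁻¹² / (1.10×10⁻²) = 6.69×10⁻¹⁰
s = 1.29×10⁻⁵ mol/L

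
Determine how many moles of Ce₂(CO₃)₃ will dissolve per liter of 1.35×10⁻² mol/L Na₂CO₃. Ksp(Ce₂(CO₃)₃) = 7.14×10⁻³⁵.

2.69×10⁻¹⁵ M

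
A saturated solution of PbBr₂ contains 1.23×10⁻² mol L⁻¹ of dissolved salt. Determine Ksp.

Ksp = 7.44×10⁻⁶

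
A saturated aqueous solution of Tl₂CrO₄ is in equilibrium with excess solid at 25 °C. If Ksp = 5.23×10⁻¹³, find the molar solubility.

5.08×10⁻⁵ M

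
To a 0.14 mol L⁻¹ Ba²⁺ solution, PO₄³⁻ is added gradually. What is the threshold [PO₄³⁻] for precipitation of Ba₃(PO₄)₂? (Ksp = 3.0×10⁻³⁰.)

Precipitation of each salt begins when its ion product equals Ksp.
Ba₃(PO₄)₂(s) ⇌ 3 Ba²⁺(aq) + 2 PO₄³⁻(aq)
Ksp = [Ba²⁺]^3[PO₄³⁻]^2 = [PO₄³⁻]^2(0.14)^3
[PO₄³⁻]^2 = 3.0×10⁻³⁰ / (0.14)^3 = 1.1×10⁻²⁷
[PO₄³⁻] = 3.3×10⁻¹⁴ mol L⁻¹

3.3×10⁻¹⁴ M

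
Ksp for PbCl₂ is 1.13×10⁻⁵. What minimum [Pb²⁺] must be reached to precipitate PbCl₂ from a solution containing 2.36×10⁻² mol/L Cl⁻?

2.03×10⁻² M

Each salt precipitates once Q = Ksp for that salt.
PbCl₂(s) ⇌ Pb²⁺(aq) + 2 Cl⁻(aq)
Ksp = [Pb²⁺][Cl⁻]^2 = [Pb²⁺](2.36×10⁻²)^2
[Pb²⁺] = 1.13×10⁻⁵ / (2.36×10⁻²)^2 = 2.03×10⁻²
[Pb²⁺] = 2.03×10⁻² mol/L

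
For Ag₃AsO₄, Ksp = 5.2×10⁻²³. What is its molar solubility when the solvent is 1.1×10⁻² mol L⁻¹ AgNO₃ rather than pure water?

3.9×10⁻¹⁷ M

Ag₃AsO₄(s) ⇌ 3 Ag⁺(aq) + AsO₄³⁻(aq)
The solution already contains Ag⁺ at 1.1×10⁻² mol L⁻¹. Let s be the molar solubility of Ag₃AsO₄.
[Ag⁺] ≈ 1.1×10⁻² mol L⁻¹ (common ion dominates); [AsO₄³⁻] = s.
Ksp = [Ag⁺]^3[AsO₄³⁻] = (1.1×10⁻²)^3s
s = 5.2×10⁻²³ / (1.1×10⁻²)^3 = 3.9×10⁻¹⁷
s = 3.9×10⁻¹⁷ mol L⁻¹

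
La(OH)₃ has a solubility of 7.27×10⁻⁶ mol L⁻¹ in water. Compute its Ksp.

Ksp = 7.54×10⁻²⁰

La(OH)₃(s) ⇌ La³⁺(aq) + 3 OH⁻(aq)
Call the molar solubility s, so that [La³⁺] = s and [OH⁻] = 3s.
Ksp = [La³⁺][OH⁻]^3 = s · (3s)^3 = 27s^4
Ksp = 27 × (7.27×10⁻⁶)^4 = 7.54×10⁻²⁰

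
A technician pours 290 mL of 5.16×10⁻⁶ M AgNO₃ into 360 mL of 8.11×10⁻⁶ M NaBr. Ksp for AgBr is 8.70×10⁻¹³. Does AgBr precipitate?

Yes

After mixing, V = 290 mL + 360 mL = 650 mL.
[Ag⁺] = (5.16×10⁻⁶)(290)/650 = 2.30×10⁻⁶ M
[Br⁻] = (8.11×10⁻⁶)(360)/650 = 4.49×10⁻⁶ M
Q = [Ag⁺][Br⁻] = 1.03×10⁻¹¹
Since Q (1.03×10⁻¹¹) exceeds Ksp (8.70×10⁻¹³), AgBr will precipitate.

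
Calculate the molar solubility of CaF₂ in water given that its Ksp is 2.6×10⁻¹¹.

1.9×10⁻⁴ M

CaF₂(s) ⇌ Ca²⁺(aq) + 2 F⁻(aq)
If s mol/L of CaF₂ dissolves, [Ca²⁺] = s and [F⁻] = 2s.
Ksp = [Ca²⁺][F⁻]^2 = s · (2s)^2 = 4s^3
4s^3 = 2.6×10⁻¹¹  ⇒  s^3 = 6.5×10⁻¹²
Taking the 3rd root, s = 1.9×10⁻⁴ mol L⁻¹.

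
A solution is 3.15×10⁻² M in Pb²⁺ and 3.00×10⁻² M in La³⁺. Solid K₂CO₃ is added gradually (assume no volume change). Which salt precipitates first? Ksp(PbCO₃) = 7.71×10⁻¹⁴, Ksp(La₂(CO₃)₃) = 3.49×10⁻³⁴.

A salt starts to precipitate once the ion product Q reaches its Ksp.
For PbCO₃: [CO₃²⁻] = (Ksp/[Pb²⁺]) = 2.45×10⁻¹² M
For La₂(CO₃)₃: [CO₃²⁻] = (Ksp/[La³⁺]^2)^(1/3) = 7.29×10⁻¹¹ M
Since PbCO₃ needs less CO₃²⁻ to reach saturation, it precipitates first.

PbCO₃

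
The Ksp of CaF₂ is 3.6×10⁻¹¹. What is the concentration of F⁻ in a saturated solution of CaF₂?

4.2×10⁻⁴ M

CaF₂(s) ⇌ Ca²⁺(aq) + 2 F⁻(aq)
With molar solubility s: [Ca²⁺] = s, [F⁻] = 2s.
Ksp = [Ca²⁺][F⁻]^2 = s · (2s)^2 = 4s^3 = 3.6×10⁻¹¹
s = 2.1×10⁻⁴ M
[F⁻] = 2s = 4.2×10⁻⁴ M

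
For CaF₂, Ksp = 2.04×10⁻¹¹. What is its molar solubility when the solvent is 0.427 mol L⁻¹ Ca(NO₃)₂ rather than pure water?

3.46×10⁻⁶ M

CaF₂(s) ⇌ Ca²⁺(aq) + 2 F⁻(aq)
The solution already contains Ca²⁺ at 0.427 mol L⁻¹. Let s be the molar solubility of CaF₂.
[Ca²⁺] ≈ 0.427 mol L⁻¹ (common ion dominates); [F⁻] = 2s.
Ksp = [Ca²⁺][F⁻]^2 = (0.427)(2s)^2
(2s)^2 = 2.04×10⁻¹¹ / (0.427) = 4.78×10⁻¹¹
s = 3.46×10⁻⁶ mol L⁻¹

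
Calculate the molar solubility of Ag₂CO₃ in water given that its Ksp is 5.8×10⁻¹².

Ag₂CO₃(s) ⇌ 2 Ag⁺(aq) + CO₃²⁻(aq)
If s mol/L of Ag₂CO₃ dissolves, [Ag⁺] = 2s and [CO₃²⁻] = s.
Ksp = [Ag⁺]^2[CO₃²⁻] = (2s)^2 · s = 4s^3
4s^3 = 5.8×10⁻¹²  ⇒  s^3 = 1.5×10⁻¹²
s = (1.5×10⁻¹²)^(1/3) = 1.1×10⁻⁴ M

1.1×10⁻⁴ M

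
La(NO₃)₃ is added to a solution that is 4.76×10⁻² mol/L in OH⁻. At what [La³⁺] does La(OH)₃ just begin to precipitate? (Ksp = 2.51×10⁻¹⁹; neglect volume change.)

2.33×10⁻¹⁵ M

Precipitation begins when Q = Ksp.
La(OH)₃(s) ⇌ La³⁺(aq) + 3 OH⁻(aq)
Ksp = [La³⁺][OH⁻]^3 = [La³⁺](4.76×10⁻²)^3
[La³⁺] = 2.51×10⁻¹⁹ / (4.76×10⁻²)^3 = 2.33×10⁻¹⁵
[La³⁺] = 2.33×10⁻¹⁵ mol/L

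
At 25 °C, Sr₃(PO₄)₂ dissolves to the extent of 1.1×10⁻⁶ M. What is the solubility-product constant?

Sr₃(PO₄)₂(s) ⇌ 3 Sr²⁺(aq) + 2 PO₄³⁻(aq)
With molar solubility s: [Sr²⁺] = 3s, [PO₄³⁻] = 2s.
Ksp = [Sr²⁺]^3[PO₄³⁻]^2 = (3s)^3 · (2s)^2 = 108s^5
Ksp = 108 × (1.1×10⁻⁶)^5 = 1.7×10⁻²⁸

Ksp = 1.7×10⁻²⁸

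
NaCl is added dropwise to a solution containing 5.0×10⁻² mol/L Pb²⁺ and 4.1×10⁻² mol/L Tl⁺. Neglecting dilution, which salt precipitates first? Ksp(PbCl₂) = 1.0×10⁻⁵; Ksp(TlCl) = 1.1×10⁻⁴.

The threshold for precipitation is Q = Ksp.
For PbCl₂: [Cl⁻] = (Ksp/[Pb²⁺])^(1/2) = 1.4×10⁻² mol/L
For TlCl: [Cl⁻] = (Ksp/[Tl⁺]) = 2.7×10⁻³ mol/L
TlCl requires the lower [Cl⁻], so it precipitates first.

TlCl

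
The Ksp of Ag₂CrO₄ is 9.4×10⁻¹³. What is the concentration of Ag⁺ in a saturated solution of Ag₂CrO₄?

1.2×10⁻⁴ M

Ag₂CrO₄(s) ⇌ 2 Ag⁺(aq) + CrO₄²⁻(aq)
Call the molar solubility s, so that [Ag⁺] = 2s and [CrO₄²⁻] = s.
Ksp = [Ag⁺]^2[CrO₄²⁻] = (2s)^2 · s = 4s^3 = 9.4×10⁻¹³
s = 6.2×10⁻⁵ M
[Ag⁺] = 2s = 1.2×10⁻⁴ M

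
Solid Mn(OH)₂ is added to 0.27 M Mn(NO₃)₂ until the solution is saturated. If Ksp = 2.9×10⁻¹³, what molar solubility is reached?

5.2×10⁻⁷ M

Mn(OH)₂(s) ⇌ Mn²⁺(aq) + 2 OH⁻(aq)
With Mn²⁺ already at 0.27 M and s small, take [Mn²⁺] ≈ 0.27 M and [OH⁻] = 2s.
Ksp = [Mn²⁺][OH⁻]^2 = (0.27)(2s)^2
(2s)^2 = 2.9×10⁻¹³ / (0.27) = 1.1×10⁻¹²
s = 5.2×10⁻⁷ M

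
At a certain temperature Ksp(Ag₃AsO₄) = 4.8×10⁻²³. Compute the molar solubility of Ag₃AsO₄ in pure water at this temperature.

1.2×10⁻⁶ M

Ag₃AsO₄(s) ⇌ 3 Ag⁺(aq) + AsO₄³⁻(aq)
If s mol/L of Ag₃AsO₄ dissolves, [Ag⁺] = 3s and [AsO₄³⁻] = s.
Ksp = [Ag⁺]^3[AsO₄³⁻] = (3s)^3 · s = 27s^4
27s^4 = 4.8×10⁻²³  ⇒  s^4 = 1.8×10⁻²⁴
s = 1.2×10⁻⁶ mol L⁻¹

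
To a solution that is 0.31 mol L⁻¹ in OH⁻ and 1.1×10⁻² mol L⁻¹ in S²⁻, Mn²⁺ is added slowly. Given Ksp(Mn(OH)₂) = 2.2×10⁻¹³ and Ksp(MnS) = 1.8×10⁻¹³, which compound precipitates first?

Precipitation begins when Q = Ksp.
For Mn(OH)₂: [Mn²⁺] = (Ksp/[OH⁻]^2) = 2.3×10⁻¹² mol L⁻¹
For MnS: [Mn²⁺] = (Ksp/[S²⁻]) = 1.6×10⁻¹¹ mol L⁻¹
Mn(OH)₂ requires the lower [Mn²⁺], so it precipitates first.

Mn(OH)₂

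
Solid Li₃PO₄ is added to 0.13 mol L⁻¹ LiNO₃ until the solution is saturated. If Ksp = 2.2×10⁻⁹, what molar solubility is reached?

1.0×10⁻⁶ M

Li₃PO₄(s) ⇌ 3 Li⁺(aq) + PO₄³⁻(aq)
With Li⁺ already at 0.13 mol L⁻¹ and s small, take [Li⁺] ≈ 0.13 mol L⁻¹ and [PO₄³⁻] = s.
Ksp = [Li⁺]^3[PO₄³⁻] = (0.13)^3s
s = 2.2×10⁻⁹ / (0.13)^3 = 1.0×10⁻⁶
s = 1.0×10⁻⁶ mol L⁻¹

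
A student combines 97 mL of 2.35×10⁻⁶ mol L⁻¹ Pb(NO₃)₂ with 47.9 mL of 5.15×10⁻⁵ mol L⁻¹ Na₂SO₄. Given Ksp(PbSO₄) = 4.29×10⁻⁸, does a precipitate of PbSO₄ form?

No

The combined volume is 144.9 mL.
[Pb²⁺] = (2.35×10⁻⁶)(97)/144.9 = 1.57×10⁻⁶ mol L⁻¹
[SO₄²⁻] = (5.15×10⁻⁵)(47.9)/144.9 = 1.70×10⁻⁵ mol L⁻¹
Q = [Pb²⁺][SO₄²⁻] = 2.68×10⁻¹¹
Q = 2.68×10⁻¹¹ < Ksp = 4.29×10⁻⁸, so the solution is unsaturated and no precipitate forms.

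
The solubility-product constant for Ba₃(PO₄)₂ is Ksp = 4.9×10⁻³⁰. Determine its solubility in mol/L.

Ba₃(PO₄)₂(s) ⇌ 3 Ba²⁺(aq) + 2 PO₄³⁻(aq)
Let s be the molar solubility. Then [Ba²⁺] = 3s and [PO₄³⁻] = 2s.
Ksp = [Ba²⁺]^3[PO₄³⁻]^2 = (3s)^3 · (2s)^2 = 108s^5
108s^5 = 4.9×10⁻³⁰  ⇒  s^5 = 4.5×10⁻³²
s = 5.4×10⁻⁷ mol L⁻¹

5.4×10⁻⁷ M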